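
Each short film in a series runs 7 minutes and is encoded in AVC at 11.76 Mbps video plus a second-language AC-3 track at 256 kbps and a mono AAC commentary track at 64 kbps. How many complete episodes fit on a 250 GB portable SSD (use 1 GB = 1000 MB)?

7 min = 420 s
Audio total: 256 + 64 = 320 kbps = 0.320 Mbps.
Total bitrate: 12.080 Mbps.
Per item: 12.080 Mbps × 420 s = 5,074 Mb = 634.2 MB.
Capacity: 250 GB = 2,000,000 Mb; 394.20 items → 394 complete.

394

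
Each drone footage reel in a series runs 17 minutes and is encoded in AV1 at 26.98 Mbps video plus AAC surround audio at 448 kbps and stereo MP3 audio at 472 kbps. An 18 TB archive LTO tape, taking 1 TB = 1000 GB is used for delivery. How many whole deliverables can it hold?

5060

17 min = 1020 s
Audio total: 448 + 472 = 920 kbps = 0.920 Mbps.
Total bitrate: 27.900 Mbps.
Per item: 27.900 Mbps × 1020 s = 28,458 Mb = 3,557 MB.
Capacity: 18 TB = 144,000,000 Mb; 5060.09 items → 5060 complete.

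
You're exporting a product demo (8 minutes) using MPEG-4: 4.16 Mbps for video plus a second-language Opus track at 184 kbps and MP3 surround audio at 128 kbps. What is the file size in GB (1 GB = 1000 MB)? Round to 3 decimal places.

0.268 GB

8 min = 480 s
Audio total: 184 + 128 = 312 kbps = 0.312 Mbps.
Total bitrate: 4.16 + 0.312 = 4.472 Mbps.
Stream data: 4.472 Mbps × 480 s = 2146.6 Mb.
2,147 Mb ÷ 8 = 268.3 MB → 0.2683 GB.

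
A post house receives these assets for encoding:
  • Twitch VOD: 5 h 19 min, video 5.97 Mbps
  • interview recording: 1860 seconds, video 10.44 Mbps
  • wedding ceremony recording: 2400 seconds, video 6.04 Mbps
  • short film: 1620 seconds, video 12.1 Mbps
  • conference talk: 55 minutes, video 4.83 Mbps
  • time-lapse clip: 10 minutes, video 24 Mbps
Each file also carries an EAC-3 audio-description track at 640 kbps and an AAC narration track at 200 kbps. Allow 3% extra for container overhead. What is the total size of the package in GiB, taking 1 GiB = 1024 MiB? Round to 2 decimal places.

Audio total: 640 + 200 = 840 kbps = 0.840 Mbps.
Twitch VOD: 6.810 Mbps × 19140 s × 1.03 = 134253.7 Mb
interview recording: 11.280 Mbps × 1860 s × 1.03 = 21610.2 Mb
wedding ceremony recording: 6.880 Mbps × 2400 s × 1.03 = 17007.4 Mb
short film: 12.940 Mbps × 1620 s × 1.03 = 21591.7 Mb
conference talk: 5.670 Mbps × 3300 s × 1.03 = 19272.3 Mb
time-lapse clip: 24.840 Mbps × 600 s × 1.03 = 15351.1 Mb
Total: 229086.4 Mb = 28635.8 MB.
= 26.67 GiB.

26.67 GiB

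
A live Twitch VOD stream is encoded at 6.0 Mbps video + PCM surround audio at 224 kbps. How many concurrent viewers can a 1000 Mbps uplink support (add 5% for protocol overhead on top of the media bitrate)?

153

Audio: 224 kbps = 0.224 Mbps.
Per-viewer media rate: 6.224 Mbps.
On the wire with 5% overhead: 6.535 Mbps.
1000 Mbps = 1,000 Mbps; 1,000 / 6.535 = 153.02 → 153 viewers.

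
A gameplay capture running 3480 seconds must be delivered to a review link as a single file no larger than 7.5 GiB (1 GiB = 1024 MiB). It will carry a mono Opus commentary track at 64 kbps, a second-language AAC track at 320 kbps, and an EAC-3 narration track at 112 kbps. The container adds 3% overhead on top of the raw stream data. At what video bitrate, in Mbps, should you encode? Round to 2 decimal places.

17.48 Mbps

Budget: 7.5 GiB = 64424.5 Mb.
Stream payload after overhead: 64424.5 / 1.03 = 62548.1 Mb.
Total bitrate budget: 62548.1 Mb / 3480 s = 17.974 Mbps.
Audio total: 64 + 320 + 112 = 496 kbps = 0.496 Mbps.
Video: 17.974 − 0.496 = 17.478 Mbps.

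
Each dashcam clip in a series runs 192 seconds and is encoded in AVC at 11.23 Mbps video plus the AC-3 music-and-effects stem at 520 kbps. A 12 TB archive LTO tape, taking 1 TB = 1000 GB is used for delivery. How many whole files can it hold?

42553

Audio: 520 kbps = 0.520 Mbps.
Total bitrate: 11.750 Mbps.
Per item: 11.750 Mbps × 192 s = 2,256 Mb = 282.0 MB.
Capacity: 12 TB = 96,000,000 Mb; 42553.19 items → 42553 complete.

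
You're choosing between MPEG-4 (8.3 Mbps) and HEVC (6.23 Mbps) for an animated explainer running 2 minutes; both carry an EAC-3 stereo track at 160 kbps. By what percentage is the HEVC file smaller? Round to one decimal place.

24.5%

2 min = 120 s
Audio: 160 kbps = 0.160 Mbps.
MPEG-4: 8.460 Mbps × 120 s = 1015.2 Mb = 126.900 MB.
HEVC: 6.390 Mbps × 120 s = 766.8 Mb = 95.850 MB.
Reduction: (1 − 95.850/126.900) × 100 = 24.47%.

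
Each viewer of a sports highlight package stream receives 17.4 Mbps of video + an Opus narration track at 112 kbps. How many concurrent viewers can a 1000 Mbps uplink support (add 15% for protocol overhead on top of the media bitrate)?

49

Audio: 112 kbps = 0.112 Mbps.
Per-viewer media rate: 17.512 Mbps.
On the wire with 15% overhead: 20.139 Mbps.
1000 Mbps = 1,000 Mbps; 1,000 / 20.139 = 49.66 → 49 viewers.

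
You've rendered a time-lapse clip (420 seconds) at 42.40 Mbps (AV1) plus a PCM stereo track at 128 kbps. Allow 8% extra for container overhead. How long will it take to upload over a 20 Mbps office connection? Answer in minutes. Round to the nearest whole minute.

Audio: 128 kbps = 0.128 Mbps.
Total bitrate: 42.528 Mbps.
File: 42.528 Mbps × 420 s = 17861.8 Mb.
With 8% container overhead: ×1.08. → 19290.7 Mb.
At 20 Mbps: 19290.7 / 20 = 964.5 s ≈ 16.1 minutes.

16 minutes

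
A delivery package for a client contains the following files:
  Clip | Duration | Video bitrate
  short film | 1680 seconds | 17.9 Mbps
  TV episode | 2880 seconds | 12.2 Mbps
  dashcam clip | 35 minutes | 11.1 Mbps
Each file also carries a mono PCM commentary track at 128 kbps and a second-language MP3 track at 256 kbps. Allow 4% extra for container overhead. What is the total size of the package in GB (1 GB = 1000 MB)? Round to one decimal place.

Audio total: 128 + 256 = 384 kbps = 0.384 Mbps.
short film: 18.284 Mbps × 1680 s × 1.04 = 31945.8 Mb
TV episode: 12.584 Mbps × 2880 s × 1.04 = 37691.6 Mb
dashcam clip: 11.484 Mbps × 2100 s × 1.04 = 25081.1 Mb
Total: 94718.5 Mb = 11839.8 MB.
= 11.84 GB.

11.8 GB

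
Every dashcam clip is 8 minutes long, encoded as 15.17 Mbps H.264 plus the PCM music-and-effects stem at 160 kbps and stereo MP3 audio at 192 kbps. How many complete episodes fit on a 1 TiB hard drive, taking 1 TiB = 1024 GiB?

8 min = 480 s
Audio total: 160 + 192 = 352 kbps = 0.352 Mbps.
Total bitrate: 15.522 Mbps.
Per item: 15.522 Mbps × 480 s = 7,451 Mb = 931.3 MB.
Capacity: 1 TiB = 8,796,093 Mb; 1180.59 items → 1180 complete.

1180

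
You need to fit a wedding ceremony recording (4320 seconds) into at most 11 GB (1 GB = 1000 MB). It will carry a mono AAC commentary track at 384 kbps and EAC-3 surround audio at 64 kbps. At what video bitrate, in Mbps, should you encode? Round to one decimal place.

19.9 Mbps

Budget: 11 GB = 88000.0 Mb.
Total bitrate budget: 88000.0 Mb / 4320 s = 20.370 Mbps.
Audio total: 384 + 64 = 448 kbps = 0.448 Mbps.
Video: 20.370 − 0.448 = 19.922 Mbps.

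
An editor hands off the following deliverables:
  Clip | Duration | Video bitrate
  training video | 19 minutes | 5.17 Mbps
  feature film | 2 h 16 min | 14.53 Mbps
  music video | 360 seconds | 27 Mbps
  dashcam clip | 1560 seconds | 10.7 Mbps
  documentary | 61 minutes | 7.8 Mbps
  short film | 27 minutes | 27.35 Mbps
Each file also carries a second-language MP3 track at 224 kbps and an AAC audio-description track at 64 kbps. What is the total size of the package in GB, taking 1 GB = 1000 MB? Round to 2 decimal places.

28.56 GB

Audio total: 224 + 64 = 288 kbps = 0.288 Mbps.
training video: 5.458 Mbps × 1140 s = 6222.1 Mb
feature film: 14.818 Mbps × 8160 s = 120914.9 Mb
music video: 27.288 Mbps × 360 s = 9823.7 Mb
dashcam clip: 10.988 Mbps × 1560 s = 17141.3 Mb
documentary: 8.088 Mbps × 3660 s = 29602.1 Mb
short film: 27.638 Mbps × 1620 s = 44773.6 Mb
Total: 228477.6 Mb = 28559.7 MB.
= 28.56 GB.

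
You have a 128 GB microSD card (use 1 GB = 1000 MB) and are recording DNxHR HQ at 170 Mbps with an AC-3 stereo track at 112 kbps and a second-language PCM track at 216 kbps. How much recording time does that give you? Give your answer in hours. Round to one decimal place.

Audio total: 112 + 216 = 328 kbps = 0.328 Mbps.
Total bitrate: 170 + 0.328 = 170.328 Mbps.
Capacity: 128 GB = 1,024,000 Mb.
Recording time: 1,024,000 / 170.328 = 6,012 s ≈ 1.67 hours.

1.7 hours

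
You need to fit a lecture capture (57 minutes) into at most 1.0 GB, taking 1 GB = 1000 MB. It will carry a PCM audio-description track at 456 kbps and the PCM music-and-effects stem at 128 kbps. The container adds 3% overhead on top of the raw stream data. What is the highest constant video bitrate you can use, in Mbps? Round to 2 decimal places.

1.69 Mbps

Budget: 1.0 GB = 8000.0 Mb.
Stream payload after overhead: 8000.0 / 1.03 = 7767.0 Mb.
57 min = 3420 s
Total bitrate budget: 7767.0 Mb / 3420 s = 2.271 Mbps.
Audio total: 456 + 128 = 584 kbps = 0.584 Mbps.
Video: 2.271 − 0.584 = 1.687 Mbps.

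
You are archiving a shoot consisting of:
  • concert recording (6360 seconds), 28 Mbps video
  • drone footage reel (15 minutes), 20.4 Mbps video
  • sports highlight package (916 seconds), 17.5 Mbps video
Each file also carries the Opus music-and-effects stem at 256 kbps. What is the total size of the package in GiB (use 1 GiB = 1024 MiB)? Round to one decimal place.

Audio: 256 kbps = 0.256 Mbps.
concert recording: 28.256 Mbps × 6360 s = 179708.2 Mb
drone footage reel: 20.656 Mbps × 900 s = 18590.4 Mb
sports highlight package: 17.756 Mbps × 916 s = 16264.5 Mb
Total: 214563.1 Mb = 26820.4 MB.
= 24.98 GiB.

25.0 GiB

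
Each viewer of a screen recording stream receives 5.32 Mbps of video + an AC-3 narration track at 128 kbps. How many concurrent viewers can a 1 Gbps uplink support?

183

Audio: 128 kbps = 0.128 Mbps.
Per-viewer media rate: 5.448 Mbps.
1 Gbps = 1,000 Mbps; 1,000 / 5.448 = 183.55 → 183 viewers.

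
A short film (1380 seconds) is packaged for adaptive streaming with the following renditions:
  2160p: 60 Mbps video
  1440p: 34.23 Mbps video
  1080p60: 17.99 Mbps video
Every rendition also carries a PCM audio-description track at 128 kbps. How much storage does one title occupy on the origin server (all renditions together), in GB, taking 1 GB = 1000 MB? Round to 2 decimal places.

19.42 GB

Audio: 128 kbps = 0.128 Mbps.
Sum of rendition bitrates: (60+0.128) + (34.23+0.128) + (17.99+0.128) = 112.604 Mbps.
× 1380 s = 155,394 Mb = 19,424 MB = 19.42 GB.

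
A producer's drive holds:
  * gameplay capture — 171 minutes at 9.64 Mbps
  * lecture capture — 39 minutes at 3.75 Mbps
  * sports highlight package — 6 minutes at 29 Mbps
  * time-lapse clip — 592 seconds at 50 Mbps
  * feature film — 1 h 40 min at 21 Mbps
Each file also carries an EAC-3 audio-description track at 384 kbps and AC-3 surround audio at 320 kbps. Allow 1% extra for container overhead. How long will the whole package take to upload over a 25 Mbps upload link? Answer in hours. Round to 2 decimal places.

Audio total: 384 + 320 = 704 kbps = 0.704 Mbps.
gameplay capture: 10.344 Mbps × 10260 s × 1.01 = 107190.7 Mb
lecture capture: 4.454 Mbps × 2340 s × 1.01 = 10526.6 Mb
sports highlight package: 29.704 Mbps × 360 s × 1.01 = 10800.4 Mb
time-lapse clip: 50.704 Mbps × 592 s × 1.01 = 30316.9 Mb
feature film: 21.704 Mbps × 6000 s × 1.01 = 131526.2 Mb
Total: 290360.9 Mb = 36295.1 MB.
At 25 Mbps: 290360.9 / 25 = 11614 s ≈ 3.23 hours.

3.23 hours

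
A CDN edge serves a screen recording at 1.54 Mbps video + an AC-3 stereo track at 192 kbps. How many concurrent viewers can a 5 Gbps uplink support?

2886

Audio: 192 kbps = 0.192 Mbps.
Per-viewer media rate: 1.732 Mbps.
5 Gbps = 5,000 Mbps; 5,000 / 1.732 = 2886.84 → 2886 viewers.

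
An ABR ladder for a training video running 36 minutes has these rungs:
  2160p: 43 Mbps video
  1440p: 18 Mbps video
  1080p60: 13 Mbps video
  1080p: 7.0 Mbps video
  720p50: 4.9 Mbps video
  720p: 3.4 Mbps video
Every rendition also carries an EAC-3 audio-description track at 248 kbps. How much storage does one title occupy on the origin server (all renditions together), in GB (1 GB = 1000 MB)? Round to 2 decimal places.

36 min = 2160 s
Audio: 248 kbps = 0.248 Mbps.
Sum of rendition bitrates: (43+0.248) + (18+0.248) + (13+0.248) + (7.0+0.248) + (4.9+0.248) + (3.4+0.248) = 90.788 Mbps.
× 2160 s = 196,102 Mb = 24,513 MB = 24.51 GB.

24.51 GB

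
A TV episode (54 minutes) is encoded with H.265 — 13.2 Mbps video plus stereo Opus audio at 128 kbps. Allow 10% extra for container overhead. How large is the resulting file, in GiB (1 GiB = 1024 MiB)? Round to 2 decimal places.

54 min = 3240 s
Audio: 128 kbps = 0.128 Mbps.
Total bitrate: 13.2 + 0.128 = 13.328 Mbps.
Stream data: 13.328 Mbps × 3240 s = 43182.7 Mb.
With 10% container overhead: ×1.10.
47,501 Mb = 5,937,624,000 bytes ÷ 1,073,741,824 = 5.530 GiB.

5.53 GiB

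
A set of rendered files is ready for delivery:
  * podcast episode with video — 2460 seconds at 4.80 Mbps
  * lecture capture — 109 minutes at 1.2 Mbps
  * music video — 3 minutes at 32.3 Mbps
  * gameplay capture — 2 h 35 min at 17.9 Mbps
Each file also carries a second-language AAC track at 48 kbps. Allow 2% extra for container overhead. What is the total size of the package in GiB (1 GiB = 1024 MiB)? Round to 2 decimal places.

22.90 GiB

Audio: 48 kbps = 0.048 Mbps.
podcast episode with video: 4.848 Mbps × 2460 s × 1.02 = 12164.6 Mb
lecture capture: 1.248 Mbps × 6540 s × 1.02 = 8325.2 Mb
music video: 32.348 Mbps × 180 s × 1.02 = 5939.1 Mb
gameplay capture: 17.948 Mbps × 9300 s × 1.02 = 170254.7 Mb
Total: 196683.6 Mb = 24585.4 MB.
= 22.90 GiB.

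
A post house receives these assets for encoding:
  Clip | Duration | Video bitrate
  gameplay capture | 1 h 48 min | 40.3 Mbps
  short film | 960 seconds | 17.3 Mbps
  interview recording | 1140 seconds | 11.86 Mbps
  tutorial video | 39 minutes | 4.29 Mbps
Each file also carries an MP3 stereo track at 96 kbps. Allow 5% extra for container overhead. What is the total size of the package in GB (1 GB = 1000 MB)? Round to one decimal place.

Audio: 96 kbps = 0.096 Mbps.
gameplay capture: 40.396 Mbps × 6480 s × 1.05 = 274854.4 Mb
short film: 17.396 Mbps × 960 s × 1.05 = 17535.2 Mb
interview recording: 11.956 Mbps × 1140 s × 1.05 = 14311.3 Mb
tutorial video: 4.386 Mbps × 2340 s × 1.05 = 10776.4 Mb
Total: 317477.3 Mb = 39684.7 MB.
= 39.68 GB.

39.7 GB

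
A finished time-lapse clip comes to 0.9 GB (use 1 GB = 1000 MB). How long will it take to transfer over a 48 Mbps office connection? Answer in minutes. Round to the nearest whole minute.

3 minutes

File: 0.9 GB = 7200.0 Mb.
At 48 Mbps: 7200.0 / 48 = 150.0 s ≈ 2.5 minutes.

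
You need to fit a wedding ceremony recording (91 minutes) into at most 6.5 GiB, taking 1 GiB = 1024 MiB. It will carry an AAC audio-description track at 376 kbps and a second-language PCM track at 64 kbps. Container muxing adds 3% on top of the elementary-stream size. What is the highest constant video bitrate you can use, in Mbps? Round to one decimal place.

Budget: 6.5 GiB = 55834.6 Mb.
Stream payload after overhead: 55834.6 / 1.03 = 54208.3 Mb.
91 min = 5460 s
Total bitrate budget: 54208.3 Mb / 5460 s = 9.928 Mbps.
Audio total: 376 + 64 = 440 kbps = 0.440 Mbps.
Video: 9.928 − 0.440 = 9.488 Mbps.

9.5 Mbps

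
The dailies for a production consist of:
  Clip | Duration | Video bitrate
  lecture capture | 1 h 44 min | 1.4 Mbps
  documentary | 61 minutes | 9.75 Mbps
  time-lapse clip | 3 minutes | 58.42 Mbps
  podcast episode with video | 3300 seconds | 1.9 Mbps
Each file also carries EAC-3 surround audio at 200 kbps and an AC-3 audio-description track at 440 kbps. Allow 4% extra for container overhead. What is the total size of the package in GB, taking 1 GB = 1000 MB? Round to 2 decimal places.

Audio total: 200 + 440 = 640 kbps = 0.640 Mbps.
lecture capture: 2.040 Mbps × 6240 s × 1.04 = 13238.8 Mb
documentary: 10.390 Mbps × 3660 s × 1.04 = 39548.5 Mb
time-lapse clip: 59.060 Mbps × 180 s × 1.04 = 11056.0 Mb
podcast episode with video: 2.540 Mbps × 3300 s × 1.04 = 8717.3 Mb
Total: 72560.6 Mb = 9070.1 MB.
= 9.070 GB.

9.07 GB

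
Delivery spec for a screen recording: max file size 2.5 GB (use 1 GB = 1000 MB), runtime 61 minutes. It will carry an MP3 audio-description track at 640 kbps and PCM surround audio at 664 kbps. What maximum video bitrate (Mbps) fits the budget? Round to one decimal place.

4.2 Mbps

Budget: 2.5 GB = 20000.0 Mb.
61 min = 3660 s
Total bitrate budget: 20000.0 Mb / 3660 s = 5.464 Mbps.
Audio total: 640 + 664 = 1304 kbps = 1.304 Mbps.
Video: 5.464 − 1.304 = 4.160 Mbps.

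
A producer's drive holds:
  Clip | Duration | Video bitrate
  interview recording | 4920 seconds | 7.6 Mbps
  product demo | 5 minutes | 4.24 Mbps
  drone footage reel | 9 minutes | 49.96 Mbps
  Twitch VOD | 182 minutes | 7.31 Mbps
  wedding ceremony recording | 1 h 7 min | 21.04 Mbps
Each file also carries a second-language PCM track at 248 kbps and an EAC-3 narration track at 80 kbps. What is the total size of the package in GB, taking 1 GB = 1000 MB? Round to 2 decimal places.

29.60 GB

Audio total: 248 + 80 = 328 kbps = 0.328 Mbps.
interview recording: 7.928 Mbps × 4920 s = 39005.8 Mb
product demo: 4.568 Mbps × 300 s = 1370.4 Mb
drone footage reel: 50.288 Mbps × 540 s = 27155.5 Mb
Twitch VOD: 7.638 Mbps × 10920 s = 83407.0 Mb
wedding ceremony recording: 21.368 Mbps × 4020 s = 85899.4 Mb
Total: 236838.0 Mb = 29604.8 MB.
= 29.60 GB.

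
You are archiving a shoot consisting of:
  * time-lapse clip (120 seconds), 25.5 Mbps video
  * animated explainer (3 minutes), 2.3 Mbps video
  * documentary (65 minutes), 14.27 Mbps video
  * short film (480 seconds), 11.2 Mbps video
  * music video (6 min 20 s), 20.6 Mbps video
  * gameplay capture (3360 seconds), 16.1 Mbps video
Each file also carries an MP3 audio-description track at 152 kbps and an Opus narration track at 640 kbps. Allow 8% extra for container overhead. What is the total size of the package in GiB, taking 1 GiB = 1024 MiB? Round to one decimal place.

16.7 GiB

Audio total: 152 + 640 = 792 kbps = 0.792 Mbps.
time-lapse clip: 26.292 Mbps × 120 s × 1.08 = 3407.4 Mb
animated explainer: 3.092 Mbps × 180 s × 1.08 = 601.1 Mb
documentary: 15.062 Mbps × 3900 s × 1.08 = 63441.1 Mb
short film: 11.992 Mbps × 480 s × 1.08 = 6216.7 Mb
music video: 21.392 Mbps × 380 s × 1.08 = 8779.3 Mb
gameplay capture: 16.892 Mbps × 3360 s × 1.08 = 61297.7 Mb
Total: 143743.3 Mb = 17967.9 MB.
= 16.73 GiB.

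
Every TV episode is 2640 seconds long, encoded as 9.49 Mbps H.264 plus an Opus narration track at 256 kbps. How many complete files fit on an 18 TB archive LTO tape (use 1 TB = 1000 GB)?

5596

Audio: 256 kbps = 0.256 Mbps.
Total bitrate: 9.746 Mbps.
Per item: 9.746 Mbps × 2640 s = 25,729 Mb = 3,216 MB.
Capacity: 18 TB = 144,000,000 Mb; 5596.70 items → 5596 complete.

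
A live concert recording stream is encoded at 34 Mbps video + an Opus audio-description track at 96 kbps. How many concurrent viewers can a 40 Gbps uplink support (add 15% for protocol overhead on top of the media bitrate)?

Audio: 96 kbps = 0.096 Mbps.
Per-viewer media rate: 34.096 Mbps.
On the wire with 15% overhead: 39.210 Mbps.
40 Gbps = 40,000 Mbps; 40,000 / 39.210 = 1020.14 → 1020 viewers.

1020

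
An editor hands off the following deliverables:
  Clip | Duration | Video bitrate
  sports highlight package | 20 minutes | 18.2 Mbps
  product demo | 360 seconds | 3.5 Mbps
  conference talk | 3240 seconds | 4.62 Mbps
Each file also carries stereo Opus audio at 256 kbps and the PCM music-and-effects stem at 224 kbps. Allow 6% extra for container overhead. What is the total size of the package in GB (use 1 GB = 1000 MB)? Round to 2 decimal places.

5.35 GB

Audio total: 256 + 224 = 480 kbps = 0.480 Mbps.
sports highlight package: 18.680 Mbps × 1200 s × 1.06 = 23761.0 Mb
product demo: 3.980 Mbps × 360 s × 1.06 = 1518.8 Mb
conference talk: 5.100 Mbps × 3240 s × 1.06 = 17515.4 Mb
Total: 42795.2 Mb = 5349.4 MB.
= 5.349 GB.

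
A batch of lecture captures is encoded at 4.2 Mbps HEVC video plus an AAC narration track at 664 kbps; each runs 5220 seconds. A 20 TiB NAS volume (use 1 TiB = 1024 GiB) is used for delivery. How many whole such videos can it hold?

6928

Audio: 664 kbps = 0.664 Mbps.
Total bitrate: 4.864 Mbps.
Per item: 4.864 Mbps × 5220 s = 25,390 Mb = 3,174 MB.
Capacity: 20 TiB = 175,921,860 Mb; 6928.76 items → 6928 complete.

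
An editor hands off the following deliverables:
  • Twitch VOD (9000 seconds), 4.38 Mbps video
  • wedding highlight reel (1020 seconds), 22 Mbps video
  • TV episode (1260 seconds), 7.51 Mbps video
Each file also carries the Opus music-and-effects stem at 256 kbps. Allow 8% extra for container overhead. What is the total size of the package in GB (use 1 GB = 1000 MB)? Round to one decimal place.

10.0 GB

Audio: 256 kbps = 0.256 Mbps.
Twitch VOD: 4.636 Mbps × 9000 s × 1.08 = 45061.9 Mb
wedding highlight reel: 22.256 Mbps × 1020 s × 1.08 = 24517.2 Mb
TV episode: 7.766 Mbps × 1260 s × 1.08 = 10568.0 Mb
Total: 80147.1 Mb = 10018.4 MB.
= 10.02 GB.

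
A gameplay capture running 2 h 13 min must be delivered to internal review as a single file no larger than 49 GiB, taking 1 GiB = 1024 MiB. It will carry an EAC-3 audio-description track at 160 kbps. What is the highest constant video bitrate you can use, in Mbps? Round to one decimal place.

Budget: 49 GiB = 420906.8 Mb.
2 h 13 min = 133 min = 7980 s
Total bitrate budget: 420906.8 Mb / 7980 s = 52.745 Mbps.
Audio: 160 kbps = 0.160 Mbps.
Video: 52.745 − 0.160 = 52.585 Mbps.

52.6 Mbps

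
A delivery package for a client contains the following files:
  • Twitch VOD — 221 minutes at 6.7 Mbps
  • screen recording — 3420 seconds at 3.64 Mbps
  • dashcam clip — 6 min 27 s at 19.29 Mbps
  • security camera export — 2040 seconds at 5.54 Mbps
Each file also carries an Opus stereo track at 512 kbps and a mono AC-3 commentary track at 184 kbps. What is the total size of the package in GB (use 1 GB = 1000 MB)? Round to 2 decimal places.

Audio total: 512 + 184 = 696 kbps = 0.696 Mbps.
Twitch VOD: 7.396 Mbps × 13260 s = 98071.0 Mb
screen recording: 4.336 Mbps × 3420 s = 14829.1 Mb
dashcam clip: 19.986 Mbps × 387 s = 7734.6 Mb
security camera export: 6.236 Mbps × 2040 s = 12721.4 Mb
Total: 133356.1 Mb = 16669.5 MB.
= 16.67 GB.

16.67 GB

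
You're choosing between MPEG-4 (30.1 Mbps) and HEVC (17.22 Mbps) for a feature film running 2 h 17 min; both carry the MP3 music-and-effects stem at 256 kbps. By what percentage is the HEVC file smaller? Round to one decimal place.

2 h 17 min = 137 min = 8220 s
Audio: 256 kbps = 0.256 Mbps.
MPEG-4: 30.356 Mbps × 8220 s = 249526.3 Mb = 29.049 GiB.
HEVC: 17.476 Mbps × 8220 s = 143652.7 Mb = 16.723 GiB.
Reduction: (1 − 16.723/29.049) × 100 = 42.43%.

42.4%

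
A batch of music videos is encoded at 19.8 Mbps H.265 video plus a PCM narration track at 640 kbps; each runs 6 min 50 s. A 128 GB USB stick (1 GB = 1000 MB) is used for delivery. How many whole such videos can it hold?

6 min 50 s = 410 s
Audio: 640 kbps = 0.640 Mbps.
Total bitrate: 20.440 Mbps.
Per item: 20.440 Mbps × 410 s = 8,380 Mb = 1,048 MB.
Capacity: 128 GB = 1,024,000 Mb; 122.19 items → 122 complete.

122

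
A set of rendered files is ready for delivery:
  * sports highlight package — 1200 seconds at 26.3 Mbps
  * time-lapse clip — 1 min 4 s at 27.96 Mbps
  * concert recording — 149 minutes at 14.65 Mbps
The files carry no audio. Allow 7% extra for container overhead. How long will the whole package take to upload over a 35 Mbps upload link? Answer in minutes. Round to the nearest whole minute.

sports highlight package: 26.300 Mbps × 1200 s × 1.07 = 33769.2 Mb
time-lapse clip: 27.960 Mbps × 64 s × 1.07 = 1914.7 Mb
concert recording: 14.650 Mbps × 8940 s × 1.07 = 140139.0 Mb
Total: 175822.9 Mb = 21977.9 MB.
At 35 Mbps: 175822.9 / 35 = 5024 s ≈ 83.7 minutes.

84 minutes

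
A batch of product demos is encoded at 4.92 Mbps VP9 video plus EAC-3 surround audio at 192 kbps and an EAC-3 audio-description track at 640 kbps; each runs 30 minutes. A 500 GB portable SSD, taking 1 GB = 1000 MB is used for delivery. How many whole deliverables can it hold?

386

30 min = 1800 s
Audio total: 192 + 640 = 832 kbps = 0.832 Mbps.
Total bitrate: 5.752 Mbps.
Per item: 5.752 Mbps × 1800 s = 10,354 Mb = 1,294 MB.
Capacity: 500 GB = 4,000,000 Mb; 386.34 items → 386 complete.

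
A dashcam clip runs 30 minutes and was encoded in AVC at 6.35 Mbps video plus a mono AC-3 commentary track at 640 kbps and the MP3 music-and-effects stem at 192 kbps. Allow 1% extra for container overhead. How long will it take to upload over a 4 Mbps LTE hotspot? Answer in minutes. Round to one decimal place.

30 min = 1800 s
Audio total: 640 + 192 = 832 kbps = 0.832 Mbps.
Total bitrate: 7.182 Mbps.
File: 7.182 Mbps × 1800 s = 12927.6 Mb.
With 1% container overhead: ×1.01. → 13056.9 Mb.
At 4 Mbps: 13056.9 / 4 = 3264.2 s ≈ 54.4 minutes.

54.4 minutes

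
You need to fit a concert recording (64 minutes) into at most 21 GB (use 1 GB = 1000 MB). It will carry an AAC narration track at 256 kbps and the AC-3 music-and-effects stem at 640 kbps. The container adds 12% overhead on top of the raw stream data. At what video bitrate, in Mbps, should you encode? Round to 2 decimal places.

38.17 Mbps

Budget: 21 GB = 168000.0 Mb.
Stream payload after overhead: 168000.0 / 1.12 = 150000.0 Mb.
64 min = 3840 s
Total bitrate budget: 150000.0 Mb / 3840 s = 39.062 Mbps.
Audio total: 256 + 640 = 896 kbps = 0.896 Mbps.
Video: 39.062 − 0.896 = 38.166 Mbps.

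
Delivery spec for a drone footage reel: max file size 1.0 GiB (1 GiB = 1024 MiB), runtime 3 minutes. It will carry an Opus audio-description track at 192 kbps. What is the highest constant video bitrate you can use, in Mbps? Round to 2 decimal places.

Budget: 1.0 GiB = 8589.9 Mb.
3 min = 180 s
Total bitrate budget: 8589.9 Mb / 180 s = 47.722 Mbps.
Audio: 192 kbps = 0.192 Mbps.
Video: 47.722 − 0.192 = 47.530 Mbps.

47.53 Mbps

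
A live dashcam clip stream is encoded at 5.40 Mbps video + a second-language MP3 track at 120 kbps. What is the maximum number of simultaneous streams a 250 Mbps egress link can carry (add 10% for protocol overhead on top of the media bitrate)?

41

Audio: 120 kbps = 0.120 Mbps.
Per-viewer media rate: 5.520 Mbps.
On the wire with 10% overhead: 6.072 Mbps.
250 Mbps = 250.0 Mbps; 250.0 / 6.072 = 41.17 → 41 viewers.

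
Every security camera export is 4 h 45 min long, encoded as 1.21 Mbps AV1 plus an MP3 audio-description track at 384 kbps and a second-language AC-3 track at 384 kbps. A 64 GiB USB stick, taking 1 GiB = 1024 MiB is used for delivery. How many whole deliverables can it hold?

4 h 45 min = 285 min = 17100 s
Audio total: 384 + 384 = 768 kbps = 0.768 Mbps.
Total bitrate: 1.978 Mbps.
Per item: 1.978 Mbps × 17100 s = 33,824 Mb = 4,228 MB.
Capacity: 64 GiB = 549,756 Mb; 16.25 items → 16 complete.

16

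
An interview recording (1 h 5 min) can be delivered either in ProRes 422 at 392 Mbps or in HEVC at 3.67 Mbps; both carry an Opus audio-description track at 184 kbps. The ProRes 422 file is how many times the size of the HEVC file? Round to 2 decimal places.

1 h 5 min = 65 min = 3900 s
Audio: 184 kbps = 0.184 Mbps.
ProRes 422: 392.184 Mbps × 3900 s = 1529517.6 Mb = 191.190 GB.
HEVC: 3.854 Mbps × 3900 s = 15030.6 Mb = 1.879 GB.
Ratio: 191.190 / 1.879 = 101.760.

101.76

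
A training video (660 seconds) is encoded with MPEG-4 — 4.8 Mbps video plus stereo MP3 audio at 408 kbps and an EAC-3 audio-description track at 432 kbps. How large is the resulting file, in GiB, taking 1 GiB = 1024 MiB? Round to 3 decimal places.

0.433 GiB

Audio total: 408 + 432 = 840 kbps = 0.840 Mbps.
Total bitrate: 4.8 + 0.840 = 5.640 Mbps.
Stream data: 5.640 Mbps × 660 s = 3722.4 Mb.
3,722 Mb = 465,300,000 bytes ÷ 1,073,741,824 = 0.4333 GiB.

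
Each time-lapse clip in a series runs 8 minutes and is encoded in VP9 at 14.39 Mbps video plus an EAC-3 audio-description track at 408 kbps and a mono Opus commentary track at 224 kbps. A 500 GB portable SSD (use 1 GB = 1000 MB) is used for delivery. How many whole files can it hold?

8 min = 480 s
Audio total: 408 + 224 = 632 kbps = 0.632 Mbps.
Total bitrate: 15.022 Mbps.
Per item: 15.022 Mbps × 480 s = 7,211 Mb = 901.3 MB.
Capacity: 500 GB = 4,000,000 Mb; 554.74 items → 554 complete.

554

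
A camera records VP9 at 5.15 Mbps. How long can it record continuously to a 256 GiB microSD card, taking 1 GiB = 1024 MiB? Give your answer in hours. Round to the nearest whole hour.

Capacity: 256 GiB = 2,199,023 Mb.
Recording time: 2,199,023 / 5.150 = 426,995 s ≈ 119 hours.

119 hours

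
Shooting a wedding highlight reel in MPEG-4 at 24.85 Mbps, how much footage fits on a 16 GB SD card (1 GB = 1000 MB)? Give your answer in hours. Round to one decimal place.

Capacity: 16 GB = 128,000 Mb.
Recording time: 128,000 / 24.850 = 5,151 s ≈ 1.43 hours.

1.4 hours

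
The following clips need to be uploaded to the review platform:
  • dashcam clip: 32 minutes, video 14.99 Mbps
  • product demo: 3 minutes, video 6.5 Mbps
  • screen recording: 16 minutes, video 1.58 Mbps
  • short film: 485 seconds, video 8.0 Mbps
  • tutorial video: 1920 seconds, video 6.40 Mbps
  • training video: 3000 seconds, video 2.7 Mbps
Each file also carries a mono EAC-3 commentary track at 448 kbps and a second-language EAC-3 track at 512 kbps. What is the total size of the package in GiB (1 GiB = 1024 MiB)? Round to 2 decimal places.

7.43 GiB

Audio total: 448 + 512 = 960 kbps = 0.960 Mbps.
dashcam clip: 15.950 Mbps × 1920 s = 30624.0 Mb
product demo: 7.460 Mbps × 180 s = 1342.8 Mb
screen recording: 2.540 Mbps × 960 s = 2438.4 Mb
short film: 8.960 Mbps × 485 s = 4345.6 Mb
tutorial video: 7.360 Mbps × 1920 s = 14131.2 Mb
training video: 3.660 Mbps × 3000 s = 10980.0 Mb
Total: 63862.0 Mb = 7982.8 MB.
= 7.435 GiB.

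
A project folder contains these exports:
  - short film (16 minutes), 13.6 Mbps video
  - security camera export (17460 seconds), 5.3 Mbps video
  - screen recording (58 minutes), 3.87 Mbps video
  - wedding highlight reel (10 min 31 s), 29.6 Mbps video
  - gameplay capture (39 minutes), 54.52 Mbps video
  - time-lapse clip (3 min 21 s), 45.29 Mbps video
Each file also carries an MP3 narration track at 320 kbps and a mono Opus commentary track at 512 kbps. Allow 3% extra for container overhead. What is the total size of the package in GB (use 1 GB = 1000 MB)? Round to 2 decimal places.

38.02 GB

Audio total: 320 + 512 = 832 kbps = 0.832 Mbps.
short film: 14.432 Mbps × 960 s × 1.03 = 14270.4 Mb
security camera export: 6.132 Mbps × 17460 s × 1.03 = 110276.7 Mb
screen recording: 4.702 Mbps × 3480 s × 1.03 = 16853.8 Mb
wedding highlight reel: 30.432 Mbps × 631 s × 1.03 = 19778.7 Mb
gameplay capture: 55.352 Mbps × 2340 s × 1.03 = 133409.4 Mb
time-lapse clip: 46.122 Mbps × 201 s × 1.03 = 9548.6 Mb
Total: 304137.6 Mb = 38017.2 MB.
= 38.02 GB.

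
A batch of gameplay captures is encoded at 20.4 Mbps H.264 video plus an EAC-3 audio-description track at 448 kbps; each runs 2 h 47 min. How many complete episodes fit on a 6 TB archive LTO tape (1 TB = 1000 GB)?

2 h 47 min = 167 min = 10020 s
Audio: 448 kbps = 0.448 Mbps.
Total bitrate: 20.848 Mbps.
Per item: 20.848 Mbps × 10020 s = 208,897 Mb = 26,112 MB.
Capacity: 6 TB = 48,000,000 Mb; 229.78 items → 229 complete.

229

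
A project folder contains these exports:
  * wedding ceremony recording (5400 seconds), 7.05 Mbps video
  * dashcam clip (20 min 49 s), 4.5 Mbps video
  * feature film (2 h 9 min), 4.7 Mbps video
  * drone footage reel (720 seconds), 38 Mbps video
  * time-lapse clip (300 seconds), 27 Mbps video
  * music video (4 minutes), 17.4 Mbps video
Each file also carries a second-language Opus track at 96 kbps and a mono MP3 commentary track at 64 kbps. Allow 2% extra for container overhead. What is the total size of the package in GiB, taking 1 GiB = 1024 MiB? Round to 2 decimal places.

14.51 GiB

Audio total: 96 + 64 = 160 kbps = 0.160 Mbps.
wedding ceremony recording: 7.210 Mbps × 5400 s × 1.02 = 39712.7 Mb
dashcam clip: 4.660 Mbps × 1249 s × 1.02 = 5936.7 Mb
feature film: 4.860 Mbps × 7740 s × 1.02 = 38368.7 Mb
drone footage reel: 38.160 Mbps × 720 s × 1.02 = 28024.7 Mb
time-lapse clip: 27.160 Mbps × 300 s × 1.02 = 8311.0 Mb
music video: 17.560 Mbps × 240 s × 1.02 = 4298.7 Mb
Total: 124652.5 Mb = 15581.6 MB.
= 14.51 GiB.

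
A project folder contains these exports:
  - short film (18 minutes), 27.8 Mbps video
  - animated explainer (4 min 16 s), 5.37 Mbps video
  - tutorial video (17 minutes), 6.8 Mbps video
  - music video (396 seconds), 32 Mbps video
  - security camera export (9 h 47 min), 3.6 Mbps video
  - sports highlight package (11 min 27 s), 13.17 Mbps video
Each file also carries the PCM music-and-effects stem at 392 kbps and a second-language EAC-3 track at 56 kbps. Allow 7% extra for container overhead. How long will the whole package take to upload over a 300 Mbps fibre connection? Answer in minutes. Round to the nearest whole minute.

12 minutes

Audio total: 392 + 56 = 448 kbps = 0.448 Mbps.
short film: 28.248 Mbps × 1080 s × 1.07 = 32643.4 Mb
animated explainer: 5.818 Mbps × 256 s × 1.07 = 1593.7 Mb
tutorial video: 7.248 Mbps × 1020 s × 1.07 = 7910.5 Mb
music video: 32.448 Mbps × 396 s × 1.07 = 13748.9 Mb
security camera export: 4.048 Mbps × 35220 s × 1.07 = 152550.5 Mb
sports highlight package: 13.618 Mbps × 687 s × 1.07 = 10010.5 Mb
Total: 218457.3 Mb = 27307.2 MB.
At 300 Mbps: 218457.3 / 300 = 728 s ≈ 12.1 minutes.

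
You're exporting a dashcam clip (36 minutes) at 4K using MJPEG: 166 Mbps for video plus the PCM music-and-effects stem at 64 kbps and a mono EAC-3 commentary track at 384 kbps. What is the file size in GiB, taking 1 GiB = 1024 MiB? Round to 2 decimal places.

36 min = 2160 s
Audio total: 64 + 384 = 448 kbps = 0.448 Mbps.
Total bitrate: 166 + 0.448 = 166.448 Mbps.
Stream data: 166.448 Mbps × 2160 s = 359527.7 Mb.
359,528 Mb = 44,940,960,000 bytes ÷ 1,073,741,824 = 41.85 GiB.

41.85 GiB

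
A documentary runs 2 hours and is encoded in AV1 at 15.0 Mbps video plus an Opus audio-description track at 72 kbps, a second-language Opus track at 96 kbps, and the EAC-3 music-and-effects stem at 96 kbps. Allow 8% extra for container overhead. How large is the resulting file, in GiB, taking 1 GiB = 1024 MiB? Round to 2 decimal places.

13.82 GiB

2 h = 7200 s
Audio total: 72 + 96 + 96 = 264 kbps = 0.264 Mbps.
Total bitrate: 15.0 + 0.264 = 15.264 Mbps.
Stream data: 15.264 Mbps × 7200 s = 109900.8 Mb.
With 8% container overhead: ×1.08.
118,693 Mb = 14,836,608,000 bytes ÷ 1,073,741,824 = 13.82 GiB.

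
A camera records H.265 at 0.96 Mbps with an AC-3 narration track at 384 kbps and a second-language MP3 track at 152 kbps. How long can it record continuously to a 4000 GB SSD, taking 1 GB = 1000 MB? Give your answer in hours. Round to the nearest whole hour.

5942 hours

Audio total: 384 + 152 = 536 kbps = 0.536 Mbps.
Total bitrate: 0.96 + 0.536 = 1.496 Mbps.
Capacity: 4000 GB = 32,000,000 Mb.
Recording time: 32,000,000 / 1.496 = 21,390,374 s ≈ 5,942 hours.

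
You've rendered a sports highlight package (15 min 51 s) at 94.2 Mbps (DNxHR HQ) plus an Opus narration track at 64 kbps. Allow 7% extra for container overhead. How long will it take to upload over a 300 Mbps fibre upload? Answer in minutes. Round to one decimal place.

5.3 minutes

15 min 51 s = 951 s
Audio: 64 kbps = 0.064 Mbps.
Total bitrate: 94.264 Mbps.
File: 94.264 Mbps × 951 s = 89645.1 Mb.
With 7% container overhead: ×1.07. → 95920.2 Mb.
At 300 Mbps: 95920.2 / 300 = 319.7 s ≈ 5.33 minutes.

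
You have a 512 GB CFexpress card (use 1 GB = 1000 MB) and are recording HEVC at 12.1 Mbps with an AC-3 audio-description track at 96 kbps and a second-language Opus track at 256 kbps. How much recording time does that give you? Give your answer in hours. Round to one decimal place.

91.4 hours

Audio total: 96 + 256 = 352 kbps = 0.352 Mbps.
Total bitrate: 12.1 + 0.352 = 12.452 Mbps.
Capacity: 512 GB = 4,096,000 Mb.
Recording time: 4,096,000 / 12.452 = 328,943 s ≈ 91.4 hours.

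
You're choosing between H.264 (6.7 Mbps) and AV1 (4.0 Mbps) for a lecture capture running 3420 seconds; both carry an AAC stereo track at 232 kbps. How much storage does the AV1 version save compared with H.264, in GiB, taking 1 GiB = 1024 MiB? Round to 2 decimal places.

Audio: 232 kbps = 0.232 Mbps.
H.264: 6.932 Mbps × 3420 s = 23707.4 Mb = 2.760 GiB.
AV1: 4.232 Mbps × 3420 s = 14473.4 Mb = 1.685 GiB.
Saving: 2.760 − 1.685 = 1.075 GiB.

1.07 GiB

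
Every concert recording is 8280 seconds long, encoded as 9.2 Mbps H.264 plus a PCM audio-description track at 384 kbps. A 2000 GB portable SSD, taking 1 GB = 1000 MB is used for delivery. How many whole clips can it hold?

201

Audio: 384 kbps = 0.384 Mbps.
Total bitrate: 9.584 Mbps.
Per item: 9.584 Mbps × 8280 s = 79,356 Mb = 9,919 MB.
Capacity: 2000 GB = 16,000,000 Mb; 201.62 items → 201 complete.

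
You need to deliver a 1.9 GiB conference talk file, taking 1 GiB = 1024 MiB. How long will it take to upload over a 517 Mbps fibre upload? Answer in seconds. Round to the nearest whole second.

32 seconds

File: 1.9 GiB = 16320.9 Mb.
At 517 Mbps: 16320.9 / 517 = 31.6 s ≈ 31.6 seconds.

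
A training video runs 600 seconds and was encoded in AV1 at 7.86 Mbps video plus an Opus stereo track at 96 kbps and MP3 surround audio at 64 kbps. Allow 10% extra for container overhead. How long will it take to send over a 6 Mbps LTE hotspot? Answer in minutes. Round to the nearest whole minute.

Audio total: 96 + 64 = 160 kbps = 0.160 Mbps.
Total bitrate: 8.020 Mbps.
File: 8.020 Mbps × 600 s = 4812.0 Mb.
With 10% container overhead: ×1.10. → 5293.2 Mb.
At 6 Mbps: 5293.2 / 6 = 882.2 s ≈ 14.7 minutes.

15 minutes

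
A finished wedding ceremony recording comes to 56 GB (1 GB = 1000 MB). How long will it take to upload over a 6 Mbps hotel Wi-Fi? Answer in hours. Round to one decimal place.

File: 56 GB = 448000.0 Mb.
At 6 Mbps: 448000.0 / 6 = 74666.7 s ≈ 20.7 hours.

20.7 hours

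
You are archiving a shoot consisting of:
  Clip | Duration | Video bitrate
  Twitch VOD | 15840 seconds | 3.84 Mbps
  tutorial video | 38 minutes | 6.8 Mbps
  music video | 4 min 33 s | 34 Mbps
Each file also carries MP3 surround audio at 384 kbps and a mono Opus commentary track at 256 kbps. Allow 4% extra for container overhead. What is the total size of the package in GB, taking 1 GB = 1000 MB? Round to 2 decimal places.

12.66 GB

Audio total: 384 + 256 = 640 kbps = 0.640 Mbps.
Twitch VOD: 4.480 Mbps × 15840 s × 1.04 = 73801.7 Mb
tutorial video: 7.440 Mbps × 2280 s × 1.04 = 17641.7 Mb
music video: 34.640 Mbps × 273 s × 1.04 = 9835.0 Mb
Total: 101278.4 Mb = 12659.8 MB.
= 12.66 GB.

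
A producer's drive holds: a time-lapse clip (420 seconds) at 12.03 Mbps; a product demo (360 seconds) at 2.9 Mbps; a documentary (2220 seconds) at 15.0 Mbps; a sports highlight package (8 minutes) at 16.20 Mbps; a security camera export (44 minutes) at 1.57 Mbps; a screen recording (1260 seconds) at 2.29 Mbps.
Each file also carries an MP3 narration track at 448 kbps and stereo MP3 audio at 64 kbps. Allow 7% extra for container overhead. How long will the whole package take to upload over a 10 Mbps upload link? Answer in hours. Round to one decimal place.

1.7 hours

Audio total: 448 + 64 = 512 kbps = 0.512 Mbps.
time-lapse clip: 12.542 Mbps × 420 s × 1.07 = 5636.4 Mb
product demo: 3.412 Mbps × 360 s × 1.07 = 1314.3 Mb
documentary: 15.512 Mbps × 2220 s × 1.07 = 36847.2 Mb
sports highlight package: 16.712 Mbps × 480 s × 1.07 = 8583.3 Mb
security camera export: 2.082 Mbps × 2640 s × 1.07 = 5881.2 Mb
screen recording: 2.802 Mbps × 1260 s × 1.07 = 3777.7 Mb
Total: 62040.1 Mb = 7755.0 MB.
At 10 Mbps: 62040.1 / 10 = 6204 s ≈ 1.72 hours.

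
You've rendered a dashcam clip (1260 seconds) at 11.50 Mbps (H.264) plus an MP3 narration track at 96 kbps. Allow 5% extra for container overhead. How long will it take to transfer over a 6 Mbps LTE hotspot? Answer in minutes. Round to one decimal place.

42.6 minutes

Audio: 96 kbps = 0.096 Mbps.
Total bitrate: 11.596 Mbps.
File: 11.596 Mbps × 1260 s = 14611.0 Mb.
With 5% container overhead: ×1.05. → 15341.5 Mb.
At 6 Mbps: 15341.5 / 6 = 2556.9 s ≈ 42.6 minutes.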